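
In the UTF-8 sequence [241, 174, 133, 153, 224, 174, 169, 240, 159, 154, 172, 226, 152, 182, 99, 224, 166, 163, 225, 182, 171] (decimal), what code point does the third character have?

U+1F6AC

Offset 0: leading byte 0xF1 = 11110001 → 4-byte char #1 = F1 AE 85 99.
Offset 4: leading byte 0xE0 = 11100000 → 3-byte char #2 = E0 AE A9.
Offset 7: leading byte 0xF0 = 11110000 → 4-byte char #3 = F0 9F 9A AC.
Leading byte 0xF0 = 11110000 matches 11110xxx → 4-byte sequence.
Byte 1: 0xF0 = 11110000, payload 000 (3 bits).
Byte 2: 0x9F = 10011111 (10xxxxxx ✓), payload 011111.
Byte 3: 0x9A = 10011010 (10xxxxxx ✓), payload 011010.
Byte 4: 0xAC = 10101100 (10xxxxxx ✓), payload 101100.
Concatenate: 000011111011010101100 = 0x1F6AC (21 bits → U+1F6AC).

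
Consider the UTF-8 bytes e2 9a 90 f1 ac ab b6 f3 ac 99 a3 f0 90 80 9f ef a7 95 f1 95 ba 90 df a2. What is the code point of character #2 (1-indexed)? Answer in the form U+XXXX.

Offset 0: leading byte 0xE2 = 11100010 → 3-byte char #1 = E2 9A 90.
Offset 3: leading byte 0xF1 = 11110001 → 4-byte char #2 = F1 AC AB B6.
Leading byte 0xF1 = 11110001 matches 11110xxx → 4-byte sequence.
Byte 1: 0xF1 = 11110001, payload 001 (3 bits).
Byte 2: 0xAC = 10101100 (10xxxxxx ✓), payload 101100.
Byte 3: 0xAB = 10101011 (10xxxxxx ✓), payload 101011.
Byte 4: 0xB6 = 10110110 (10xxxxxx ✓), payload 110110.
Concatenate: 001101100101011110110 = 0x6CAF6 (21 bits → U+6CAF6).

U+6CAF6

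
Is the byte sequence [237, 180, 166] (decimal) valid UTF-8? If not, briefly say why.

Structurally a 3-byte sequence; payload = 0xDD26.
But 0xDD26 is in U+D800–U+DFFF, the surrogate range. Surrogates are not Unicode scalar values and are forbidden in UTF-8.

invalid (encodes a surrogate (U+D800–U+DFFF))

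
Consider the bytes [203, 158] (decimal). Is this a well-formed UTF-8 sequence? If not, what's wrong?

Leading byte 0xCB = 11001011 → 2-byte form.
Continuation bytes 0x9E=10011110 all match 10xxxxxx.
Decoded value 0x2DE is ≥ 0x80 (shortest form) and not a surrogate.

valid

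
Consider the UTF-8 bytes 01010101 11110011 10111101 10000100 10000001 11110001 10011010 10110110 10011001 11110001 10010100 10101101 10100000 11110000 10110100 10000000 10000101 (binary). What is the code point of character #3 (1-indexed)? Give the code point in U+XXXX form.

U+5AD99

Offset 0: leading byte 0x55 = 01010101 → 1-byte char #1 = 55.
Offset 1: leading byte 0xF3 = 11110011 → 4-byte char #2 = F3 BD 84 81.
Offset 5: leading byte 0xF1 = 11110001 → 4-byte char #3 = F1 9A B6 99.
Leading byte 0xF1 = 11110001 matches 11110xxx → 4-byte sequence.
Byte 1: 0xF1 = 11110001, payload 001 (3 bits).
Byte 2: 0x9A = 10011010 (10xxxxxx ✓), payload 011010.
Byte 3: 0xB6 = 10110110 (10xxxxxx ✓), payload 110110.
Byte 4: 0x99 = 10011001 (10xxxxxx ✓), payload 011001.
Concatenate: 001011010110110011001 = 0x5AD99 (21 bits → U+5AD99).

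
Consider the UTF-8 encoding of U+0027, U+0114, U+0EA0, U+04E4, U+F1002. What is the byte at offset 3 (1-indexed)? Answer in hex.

1-indexed offset 3 is 0-indexed offset 2.
U+0027 → 1-byte form 27 at offsets 0–0.
U+0114 → 2-byte form C4 94 at offsets 1–2.
Offset 2 falls in char 2's range; it's byte 2 of C4 94 = 0x94.

0x94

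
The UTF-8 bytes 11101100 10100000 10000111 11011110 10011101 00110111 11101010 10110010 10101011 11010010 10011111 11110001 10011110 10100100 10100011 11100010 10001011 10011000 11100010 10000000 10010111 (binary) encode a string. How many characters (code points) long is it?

Byte at offset 0: 0xEC = 11101100 → 3-byte char (#1). Advance 3.
Byte at offset 3: 0xDE = 11011110 → 2-byte char (#2). Advance 2.
Byte at offset 5: 0x37 = 00110111 → 1-byte char (#3). Advance 1.
Byte at offset 6: 0xEA = 11101010 → 3-byte char (#4). Advance 3.
Byte at offset 9: 0xD2 = 11010010 → 2-byte char (#5). Advance 2.
Byte at offset 11: 0xF1 = 11110001 → 4-byte char (#6). Advance 4.
Byte at offset 15: 0xE2 = 11100010 → 3-byte char (#7). Advance 3.
Byte at offset 18: 0xE2 = 11100010 → 3-byte char (#8). Advance 3.
Reached end at offset 21 after 8 code points.

8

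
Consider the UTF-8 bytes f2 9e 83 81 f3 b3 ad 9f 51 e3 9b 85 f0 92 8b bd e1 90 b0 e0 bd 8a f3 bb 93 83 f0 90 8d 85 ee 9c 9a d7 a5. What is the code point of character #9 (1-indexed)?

Offset 0: leading byte 0xF2 = 11110010 → 4-byte char #1 = F2 9E 83 81.
Offset 4: leading byte 0xF3 = 11110011 → 4-byte char #2 = F3 B3 AD 9F.
Offset 8: leading byte 0x51 = 01010001 → 1-byte char #3 = 51.
Offset 9: leading byte 0xE3 = 11100011 → 3-byte char #4 = E3 9B 85.
Offset 12: leading byte 0xF0 = 11110000 → 4-byte char #5 = F0 92 8B BD.
Offset 16: leading byte 0xE1 = 11100001 → 3-byte char #6 = E1 90 B0.
Offset 19: leading byte 0xE0 = 11100000 → 3-byte char #7 = E0 BD 8A.
Offset 22: leading byte 0xF3 = 11110011 → 4-byte char #8 = F3 BB 93 83.
Offset 26: leading byte 0xF0 = 11110000 → 4-byte char #9 = F0 90 8D 85.
Leading byte 0xF0 = 11110000 matches 11110xxx → 4-byte sequence.
Byte 1: 0xF0 = 11110000, payload 000 (3 bits).
Byte 2: 0x90 = 10010000 (10xxxxxx ✓), payload 010000.
Byte 3: 0x8D = 10001101 (10xxxxxx ✓), payload 001101.
Byte 4: 0x85 = 10000101 (10xxxxxx ✓), payload 000101.
Concatenate: 000010000001101000101 = 0x10345 (21 bits → U+10345).

U+10345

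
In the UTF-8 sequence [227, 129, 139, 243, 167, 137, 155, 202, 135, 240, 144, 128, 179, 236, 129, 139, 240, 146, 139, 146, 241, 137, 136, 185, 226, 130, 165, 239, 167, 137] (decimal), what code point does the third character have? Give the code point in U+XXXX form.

U+0287

Offset 0: leading byte 0xE3 = 11100011 → 3-byte char #1 = E3 81 8B.
Offset 3: leading byte 0xF3 = 11110011 → 4-byte char #2 = F3 A7 89 9B.
Offset 7: leading byte 0xCA = 11001010 → 2-byte char #3 = CA 87.
Leading byte 0xCA = 11001010 matches 110xxxxx → 2-byte sequence.
Byte 1: 0xCA = 11001010, payload 01010 (5 bits).
Byte 2: 0x87 = 10000111 (10xxxxxx ✓), payload 000111.
Concatenate: 01010000111 = 0x287 (11 bits → U+0287).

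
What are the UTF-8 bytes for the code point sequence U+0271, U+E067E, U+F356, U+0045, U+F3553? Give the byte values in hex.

C9 B1 F3 A0 99 BE EF 8D 96 45 F3 B3 95 93

U+0271: 2-byte form → C9 B1.
U+E067E: 4-byte form → F3 A0 99 BE.
U+F356: 3-byte form → EF 8D 96.
U+0045: 1-byte form → 45.
U+F3553: 4-byte form → F3 B3 95 93.
Concatenated (14 bytes): C9 B1 F3 A0 99 BE EF 8D 96 45 F3 B3 95 93.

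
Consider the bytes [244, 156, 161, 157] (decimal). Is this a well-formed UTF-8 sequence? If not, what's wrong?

Leading byte 0xF4 = 11110100 → 4-byte form.
Payload = 0x11C85D, which exceeds U+10FFFF, the maximum Unicode code point. (Leading bytes F5–FF, or F4 followed by ≥ 0x90, are invalid.)

invalid (encodes a value above U+10FFFF)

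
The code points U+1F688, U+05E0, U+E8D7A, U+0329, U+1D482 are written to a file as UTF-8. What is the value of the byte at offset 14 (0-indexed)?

U+1F688 → 4-byte form F0 9F 9A 88 at offsets 0–3.
U+05E0 → 2-byte form D7 A0 at offsets 4–5.
U+E8D7A → 4-byte form F3 A8 B5 BA at offsets 6–9.
U+0329 → 2-byte form CC A9 at offsets 10–11.
U+1D482 → 4-byte form F0 9D 92 82 at offsets 12–15.
Offset 14 falls in char 5's range; it's byte 3 of F0 9D 92 82 = 0x92.

0x92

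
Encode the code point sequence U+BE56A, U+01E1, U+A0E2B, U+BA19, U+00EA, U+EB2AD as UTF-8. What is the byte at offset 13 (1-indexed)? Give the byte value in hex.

0x99

1-indexed offset 13 is 0-indexed offset 12.
U+BE56A → 4-byte form F2 BE 95 AA at offsets 0–3.
U+01E1 → 2-byte form C7 A1 at offsets 4–5.
U+A0E2B → 4-byte form F2 A0 B8 AB at offsets 6–9.
U+BA19 → 3-byte form EB A8 99 at offsets 10–12.
Offset 12 falls in char 4's range; it's byte 3 of EB A8 99 = 0x99.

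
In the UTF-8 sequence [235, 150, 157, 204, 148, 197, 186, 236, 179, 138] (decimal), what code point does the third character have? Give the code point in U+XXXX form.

U+017A

Offset 0: leading byte 0xEB = 11101011 → 3-byte char #1 = EB 96 9D.
Offset 3: leading byte 0xCC = 11001100 → 2-byte char #2 = CC 94.
Offset 5: leading byte 0xC5 = 11000101 → 2-byte char #3 = C5 BA.
Leading byte 0xC5 = 11000101 matches 110xxxxx → 2-byte sequence.
Byte 1: 0xC5 = 11000101, payload 00101 (5 bits).
Byte 2: 0xBA = 10111010 (10xxxxxx ✓), payload 111010.
Concatenate: 00101111010 = 0x17A (11 bits → U+017A).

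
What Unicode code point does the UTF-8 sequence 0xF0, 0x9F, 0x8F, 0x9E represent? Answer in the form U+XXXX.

U+1F3DE

Leading byte 0xF0 = 11110000 matches 11110xxx → 4-byte sequence.
Byte 1: 0xF0 = 11110000, payload 000 (3 bits).
Byte 2: 0x9F = 10011111 (10xxxxxx ✓), payload 011111.
Byte 3: 0x8F = 10001111 (10xxxxxx ✓), payload 001111.
Byte 4: 0x9E = 10011110 (10xxxxxx ✓), payload 011110.
Concatenate: 000011111001111011110 = 0x1F3DE (21 bits → U+1F3DE).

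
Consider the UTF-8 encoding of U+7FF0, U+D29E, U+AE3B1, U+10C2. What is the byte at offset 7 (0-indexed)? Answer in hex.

0xAE

U+7FF0 → 3-byte form E7 BF B0 at offsets 0–2.
U+D29E → 3-byte form ED 8A 9E at offsets 3–5.
U+AE3B1 → 4-byte form F2 AE 8E B1 at offsets 6–9.
Offset 7 falls in char 3's range; it's byte 2 of F2 AE 8E B1 = 0xAE.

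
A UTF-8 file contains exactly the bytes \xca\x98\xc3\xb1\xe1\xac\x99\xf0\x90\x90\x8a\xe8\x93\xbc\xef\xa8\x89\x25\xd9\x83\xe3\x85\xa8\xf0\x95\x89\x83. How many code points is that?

10

Byte at offset 0: 0xCA = 11001010 → 2-byte char (#1). Advance 2.
Byte at offset 2: 0xC3 = 11000011 → 2-byte char (#2). Advance 2.
Byte at offset 4: 0xE1 = 11100001 → 3-byte char (#3). Advance 3.
Byte at offset 7: 0xF0 = 11110000 → 4-byte char (#4). Advance 4.
Byte at offset 11: 0xE8 = 11101000 → 3-byte char (#5). Advance 3.
Byte at offset 14: 0xEF = 11101111 → 3-byte char (#6). Advance 3.
Byte at offset 17: 0x25 = 00100101 → 1-byte char (#7). Advance 1.
Byte at offset 18: 0xD9 = 11011001 → 2-byte char (#8). Advance 2.
Byte at offset 20: 0xE3 = 11100011 → 3-byte char (#9). Advance 3.
Byte at offset 23: 0xF0 = 11110000 → 4-byte char (#10). Advance 4.
Reached end at offset 27 after 10 code points.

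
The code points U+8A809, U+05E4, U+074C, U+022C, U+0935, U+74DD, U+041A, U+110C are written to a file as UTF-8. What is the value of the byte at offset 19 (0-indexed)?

U+8A809 → 4-byte form F2 8A A0 89 at offsets 0–3.
U+05E4 → 2-byte form D7 A4 at offsets 4–5.
U+074C → 2-byte form DD 8C at offsets 6–7.
U+022C → 2-byte form C8 AC at offsets 8–9.
U+0935 → 3-byte form E0 A4 B5 at offsets 10–12.
U+74DD → 3-byte form E7 93 9D at offsets 13–15.
U+041A → 2-byte form D0 9A at offsets 16–17.
U+110C → 3-byte form E1 84 8C at offsets 18–20.
Offset 19 falls in char 8's range; it's byte 2 of E1 84 8C = 0x84.

0x84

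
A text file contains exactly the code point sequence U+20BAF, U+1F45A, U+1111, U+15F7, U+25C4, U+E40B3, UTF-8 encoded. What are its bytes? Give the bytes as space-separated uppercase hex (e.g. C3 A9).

U+20BAF: 4-byte form → F0 A0 AE AF.
U+1F45A: 4-byte form → F0 9F 91 9A.
U+1111: 3-byte form → E1 84 91.
U+15F7: 3-byte form → E1 97 B7.
U+25C4: 3-byte form → E2 97 84.
U+E40B3: 4-byte form → F3 A4 82 B3.
Concatenated (21 bytes): F0 A0 AE AF F0 9F 91 9A E1 84 91 E1 97 B7 E2 97 84 F3 A4 82 B3.

F0 A0 AE AF F0 9F 91 9A E1 84 91 E1 97 B7 E2 97 84 F3 A4 82 B3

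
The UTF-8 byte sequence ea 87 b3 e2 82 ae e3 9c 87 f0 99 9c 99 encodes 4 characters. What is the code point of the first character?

U+A1F3

Offset 0: leading byte 0xEA = 11101010 → 3-byte char #1 = EA 87 B3.
Leading byte 0xEA = 11101010 matches 1110xxxx → 3-byte sequence.
Byte 1: 0xEA = 11101010, payload 1010 (4 bits).
Byte 2: 0x87 = 10000111 (10xxxxxx ✓), payload 000111.
Byte 3: 0xB3 = 10110011 (10xxxxxx ✓), payload 110011.
Concatenate: 1010000111110011 = 0xA1F3 (16 bits → U+A1F3).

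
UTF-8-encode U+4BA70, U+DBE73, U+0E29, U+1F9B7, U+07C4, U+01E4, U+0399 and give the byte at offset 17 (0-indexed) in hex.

0xC7

U+4BA70 → 4-byte form F1 8B A9 B0 at offsets 0–3.
U+DBE73 → 4-byte form F3 9B B9 B3 at offsets 4–7.
U+0E29 → 3-byte form E0 B8 A9 at offsets 8–10.
U+1F9B7 → 4-byte form F0 9F A6 B7 at offsets 11–14.
U+07C4 → 2-byte form DF 84 at offsets 15–16.
U+01E4 → 2-byte form C7 A4 at offsets 17–18.
Offset 17 falls in char 6's range; it's byte 1 of C7 A4 = 0xC7.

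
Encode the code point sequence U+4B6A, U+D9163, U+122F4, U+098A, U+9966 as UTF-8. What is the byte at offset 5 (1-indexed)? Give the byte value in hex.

0x99

1-indexed offset 5 is 0-indexed offset 4.
U+4B6A → 3-byte form E4 AD AA at offsets 0–2.
U+D9163 → 4-byte form F3 99 85 A3 at offsets 3–6.
Offset 4 falls in char 2's range; it's byte 2 of F3 99 85 A3 = 0x99.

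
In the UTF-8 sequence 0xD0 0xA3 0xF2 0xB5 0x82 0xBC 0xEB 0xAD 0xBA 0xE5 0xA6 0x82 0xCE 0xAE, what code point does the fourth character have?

Offset 0: leading byte 0xD0 = 11010000 → 2-byte char #1 = D0 A3.
Offset 2: leading byte 0xF2 = 11110010 → 4-byte char #2 = F2 B5 82 BC.
Offset 6: leading byte 0xEB = 11101011 → 3-byte char #3 = EB AD BA.
Offset 9: leading byte 0xE5 = 11100101 → 3-byte char #4 = E5 A6 82.
Leading byte 0xE5 = 11100101 matches 1110xxxx → 3-byte sequence.
Byte 1: 0xE5 = 11100101, payload 0101 (4 bits).
Byte 2: 0xA6 = 10100110 (10xxxxxx ✓), payload 100110.
Byte 3: 0x82 = 10000010 (10xxxxxx ✓), payload 000010.
Concatenate: 0101100110000010 = 0x5982 (16 bits → U+5982).

U+5982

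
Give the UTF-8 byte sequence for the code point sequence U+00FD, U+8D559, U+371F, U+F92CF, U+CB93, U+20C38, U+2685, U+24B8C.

U+00FD: 2-byte form → C3 BD.
U+8D559: 4-byte form → F2 8D 95 99.
U+371F: 3-byte form → E3 9C 9F.
U+F92CF: 4-byte form → F3 B9 8B 8F.
U+CB93: 3-byte form → EC AE 93.
U+20C38: 4-byte form → F0 A0 B0 B8.
U+2685: 3-byte form → E2 9A 85.
U+24B8C: 4-byte form → F0 A4 AE 8C.
Concatenated (27 bytes): C3 BD F2 8D 95 99 E3 9C 9F F3 B9 8B 8F EC AE 93 F0 A0 B0 B8 E2 9A 85 F0 A4 AE 8C.

C3 BD F2 8D 95 99 E3 9C 9F F3 B9 8B 8F EC AE 93 F0 A0 B0 B8 E2 9A 85 F0 A4 AE 8C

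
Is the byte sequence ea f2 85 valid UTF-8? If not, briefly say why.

Leading byte 0xEA = 11101010 → 3-byte form.
Byte 2 is 0xF2 = 11110010, which is not 10xxxxxx — expected a continuation byte.

invalid (non-continuation byte where continuation expected)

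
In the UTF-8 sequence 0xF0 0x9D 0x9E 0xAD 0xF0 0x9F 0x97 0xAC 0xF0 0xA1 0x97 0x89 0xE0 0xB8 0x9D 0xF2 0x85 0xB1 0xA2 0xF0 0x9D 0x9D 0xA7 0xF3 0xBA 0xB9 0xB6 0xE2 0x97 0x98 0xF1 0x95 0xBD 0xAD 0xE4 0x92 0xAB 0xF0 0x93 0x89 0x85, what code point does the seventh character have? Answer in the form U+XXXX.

U+FAE76

Offset 0: leading byte 0xF0 = 11110000 → 4-byte char #1 = F0 9D 9E AD.
Offset 4: leading byte 0xF0 = 11110000 → 4-byte char #2 = F0 9F 97 AC.
Offset 8: leading byte 0xF0 = 11110000 → 4-byte char #3 = F0 A1 97 89.
Offset 12: leading byte 0xE0 = 11100000 → 3-byte char #4 = E0 B8 9D.
Offset 15: leading byte 0xF2 = 11110010 → 4-byte char #5 = F2 85 B1 A2.
Offset 19: leading byte 0xF0 = 11110000 → 4-byte char #6 = F0 9D 9D A7.
Offset 23: leading byte 0xF3 = 11110011 → 4-byte char #7 = F3 BA B9 B6.
Leading byte 0xF3 = 11110011 matches 11110xxx → 4-byte sequence.
Byte 1: 0xF3 = 11110011, payload 011 (3 bits).
Byte 2: 0xBA = 10111010 (10xxxxxx ✓), payload 111010.
Byte 3: 0xB9 = 10111001 (10xxxxxx ✓), payload 111001.
Byte 4: 0xB6 = 10110110 (10xxxxxx ✓), payload 110110.
Concatenate: 011111010111001110110 = 0xFAE76 (21 bits → U+FAE76).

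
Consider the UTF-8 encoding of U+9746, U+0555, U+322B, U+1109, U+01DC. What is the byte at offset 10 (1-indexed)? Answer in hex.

0x84

1-indexed offset 10 is 0-indexed offset 9.
U+9746 → 3-byte form E9 9D 86 at offsets 0–2.
U+0555 → 2-byte form D5 95 at offsets 3–4.
U+322B → 3-byte form E3 88 AB at offsets 5–7.
U+1109 → 3-byte form E1 84 89 at offsets 8–10.
Offset 9 falls in char 4's range; it's byte 2 of E1 84 89 = 0x84.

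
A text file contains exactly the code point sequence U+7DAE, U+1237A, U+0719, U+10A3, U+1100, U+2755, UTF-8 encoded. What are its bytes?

E7 B6 AE F0 92 8D BA DC 99 E1 82 A3 E1 84 80 E2 9D 95

U+7DAE: 3-byte form → E7 B6 AE.
U+1237A: 4-byte form → F0 92 8D BA.
U+0719: 2-byte form → DC 99.
U+10A3: 3-byte form → E1 82 A3.
U+1100: 3-byte form → E1 84 80.
U+2755: 3-byte form → E2 9D 95.
Concatenated (18 bytes): E7 B6 AE F0 92 8D BA DC 99 E1 82 A3 E1 84 80 E2 9D 95.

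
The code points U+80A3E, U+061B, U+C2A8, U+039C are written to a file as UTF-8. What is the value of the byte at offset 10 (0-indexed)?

0x9C

U+80A3E → 4-byte form F2 80 A8 BE at offsets 0–3.
U+061B → 2-byte form D8 9B at offsets 4–5.
U+C2A8 → 3-byte form EC 8A A8 at offsets 6–8.
U+039C → 2-byte form CE 9C at offsets 9–10.
Offset 10 falls in char 4's range; it's byte 2 of CE 9C = 0x9C.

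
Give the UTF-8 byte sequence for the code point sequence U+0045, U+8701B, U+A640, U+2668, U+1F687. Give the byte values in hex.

45 F2 87 80 9B EA 99 80 E2 99 A8 F0 9F 9A 87

U+0045: 1-byte form → 45.
U+8701B: 4-byte form → F2 87 80 9B.
U+A640: 3-byte form → EA 99 80.
U+2668: 3-byte form → E2 99 A8.
U+1F687: 4-byte form → F0 9F 9A 87.
Concatenated (15 bytes): 45 F2 87 80 9B EA 99 80 E2 99 A8 F0 9F 9A 87.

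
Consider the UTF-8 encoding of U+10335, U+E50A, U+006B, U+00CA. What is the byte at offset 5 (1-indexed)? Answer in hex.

0xEE

1-indexed offset 5 is 0-indexed offset 4.
U+10335 → 4-byte form F0 90 8C B5 at offsets 0–3.
U+E50A → 3-byte form EE 94 8A at offsets 4–6.
Offset 4 falls in char 2's range; it's byte 1 of EE 94 8A = 0xEE.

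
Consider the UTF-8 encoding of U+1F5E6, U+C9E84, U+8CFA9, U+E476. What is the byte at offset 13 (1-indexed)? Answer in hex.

0xEE

1-indexed offset 13 is 0-indexed offset 12.
U+1F5E6 → 4-byte form F0 9F 97 A6 at offsets 0–3.
U+C9E84 → 4-byte form F3 89 BA 84 at offsets 4–7.
U+8CFA9 → 4-byte form F2 8C BE A9 at offsets 8–11.
U+E476 → 3-byte form EE 91 B6 at offsets 12–14.
Offset 12 falls in char 4's range; it's byte 1 of EE 91 B6 = 0xEE.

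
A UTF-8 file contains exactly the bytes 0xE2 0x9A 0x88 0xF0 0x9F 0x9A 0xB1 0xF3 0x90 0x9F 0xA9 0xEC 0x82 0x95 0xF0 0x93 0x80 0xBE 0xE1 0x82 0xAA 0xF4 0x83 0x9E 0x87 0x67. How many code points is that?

8

Byte at offset 0: 0xE2 = 11100010 → 3-byte char (#1). Advance 3.
Byte at offset 3: 0xF0 = 11110000 → 4-byte char (#2). Advance 4.
Byte at offset 7: 0xF3 = 11110011 → 4-byte char (#3). Advance 4.
Byte at offset 11: 0xEC = 11101100 → 3-byte char (#4). Advance 3.
Byte at offset 14: 0xF0 = 11110000 → 4-byte char (#5). Advance 4.
Byte at offset 18: 0xE1 = 11100001 → 3-byte char (#6). Advance 3.
Byte at offset 21: 0xF4 = 11110100 → 4-byte char (#7). Advance 4.
Byte at offset 25: 0x67 = 01100111 → 1-byte char (#8). Advance 1.
Reached end at offset 26 after 8 code points.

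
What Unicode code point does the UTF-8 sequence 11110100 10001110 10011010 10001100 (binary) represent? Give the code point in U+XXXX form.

U+10E68C

Leading byte 0xF4 = 11110100 matches 11110xxx → 4-byte sequence.
Byte 1: 0xF4 = 11110100, payload 100 (3 bits).
Byte 2: 0x8E = 10001110 (10xxxxxx ✓), payload 001110.
Byte 3: 0x9A = 10011010 (10xxxxxx ✓), payload 011010.
Byte 4: 0x8C = 10001100 (10xxxxxx ✓), payload 001100.
Concatenate: 100001110011010001100 = 0x10E68C (21 bits → U+10E68C).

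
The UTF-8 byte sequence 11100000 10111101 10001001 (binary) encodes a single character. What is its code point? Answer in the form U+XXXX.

U+0F49

Leading byte 0xE0 = 11100000 matches 1110xxxx → 3-byte sequence.
Byte 1: 0xE0 = 11100000, payload 0000 (4 bits).
Byte 2: 0xBD = 10111101 (10xxxxxx ✓), payload 111101.
Byte 3: 0x89 = 10001001 (10xxxxxx ✓), payload 001001.
Concatenate: 0000111101001001 = 0xF49 (16 bits → U+0F49).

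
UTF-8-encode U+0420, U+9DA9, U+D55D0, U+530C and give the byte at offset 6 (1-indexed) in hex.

0xF3

1-indexed offset 6 is 0-indexed offset 5.
U+0420 → 2-byte form D0 A0 at offsets 0–1.
U+9DA9 → 3-byte form E9 B6 A9 at offsets 2–4.
U+D55D0 → 4-byte form F3 95 97 90 at offsets 5–8.
Offset 5 falls in char 3's range; it's byte 1 of F3 95 97 90 = 0xF3.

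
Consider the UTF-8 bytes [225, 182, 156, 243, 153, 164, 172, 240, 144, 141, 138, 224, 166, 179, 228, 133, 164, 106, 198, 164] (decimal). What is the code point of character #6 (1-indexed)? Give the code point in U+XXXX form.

U+006A

Offset 0: leading byte 0xE1 = 11100001 → 3-byte char #1 = E1 B6 9C.
Offset 3: leading byte 0xF3 = 11110011 → 4-byte char #2 = F3 99 A4 AC.
Offset 7: leading byte 0xF0 = 11110000 → 4-byte char #3 = F0 90 8D 8A.
Offset 11: leading byte 0xE0 = 11100000 → 3-byte char #4 = E0 A6 B3.
Offset 14: leading byte 0xE4 = 11100100 → 3-byte char #5 = E4 85 A4.
Offset 17: leading byte 0x6A = 01101010 → 1-byte char #6 = 6A.
Leading byte 0x6A = 01101010 matches 0xxxxxxx → 1-byte sequence.
Byte 1: 0x6A = 01101010, payload 1101010 (7 bits).
Concatenate: 1101010 = 0x6A (7 bits → U+006A).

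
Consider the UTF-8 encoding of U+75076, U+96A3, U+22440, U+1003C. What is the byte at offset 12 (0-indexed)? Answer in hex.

U+75076 → 4-byte form F1 B5 81 B6 at offsets 0–3.
U+96A3 → 3-byte form E9 9A A3 at offsets 4–6.
U+22440 → 4-byte form F0 A2 91 80 at offsets 7–10.
U+1003C → 4-byte form F0 90 80 BC at offsets 11–14.
Offset 12 falls in char 4's range; it's byte 2 of F0 90 80 BC = 0x90.

0x90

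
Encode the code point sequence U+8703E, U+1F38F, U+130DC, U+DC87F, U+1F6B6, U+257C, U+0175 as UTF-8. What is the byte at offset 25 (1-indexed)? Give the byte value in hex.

1-indexed offset 25 is 0-indexed offset 24.
U+8703E → 4-byte form F2 87 80 BE at offsets 0–3.
U+1F38F → 4-byte form F0 9F 8E 8F at offsets 4–7.
U+130DC → 4-byte form F0 93 83 9C at offsets 8–11.
U+DC87F → 4-byte form F3 9C A1 BF at offsets 12–15.
U+1F6B6 → 4-byte form F0 9F 9A B6 at offsets 16–19.
U+257C → 3-byte form E2 95 BC at offsets 20–22.
U+0175 → 2-byte form C5 B5 at offsets 23–24.
Offset 24 falls in char 7's range; it's byte 2 of C5 B5 = 0xB5.

0xB5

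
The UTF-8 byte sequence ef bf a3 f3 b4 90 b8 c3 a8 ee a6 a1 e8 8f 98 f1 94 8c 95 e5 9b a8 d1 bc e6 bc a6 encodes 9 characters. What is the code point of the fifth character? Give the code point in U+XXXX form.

U+83D8

Offset 0: leading byte 0xEF = 11101111 → 3-byte char #1 = EF BF A3.
Offset 3: leading byte 0xF3 = 11110011 → 4-byte char #2 = F3 B4 90 B8.
Offset 7: leading byte 0xC3 = 11000011 → 2-byte char #3 = C3 A8.
Offset 9: leading byte 0xEE = 11101110 → 3-byte char #4 = EE A6 A1.
Offset 12: leading byte 0xE8 = 11101000 → 3-byte char #5 = E8 8F 98.
Leading byte 0xE8 = 11101000 matches 1110xxxx → 3-byte sequence.
Byte 1: 0xE8 = 11101000, payload 1000 (4 bits).
Byte 2: 0x8F = 10001111 (10xxxxxx ✓), payload 001111.
Byte 3: 0x98 = 10011000 (10xxxxxx ✓), payload 011000.
Concatenate: 1000001111011000 = 0x83D8 (16 bits → U+83D8).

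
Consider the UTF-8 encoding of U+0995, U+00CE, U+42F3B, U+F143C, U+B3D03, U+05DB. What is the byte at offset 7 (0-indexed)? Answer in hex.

0xBC

U+0995 → 3-byte form E0 A6 95 at offsets 0–2.
U+00CE → 2-byte form C3 8E at offsets 3–4.
U+42F3B → 4-byte form F1 82 BC BB at offsets 5–8.
Offset 7 falls in char 3's range; it's byte 3 of F1 82 BC BB = 0xBC.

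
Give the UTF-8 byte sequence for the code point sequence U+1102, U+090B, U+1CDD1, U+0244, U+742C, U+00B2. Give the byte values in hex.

E1 84 82 E0 A4 8B F0 9C B7 91 C9 84 E7 90 AC C2 B2

U+1102: 3-byte form → E1 84 82.
U+090B: 3-byte form → E0 A4 8B.
U+1CDD1: 4-byte form → F0 9C B7 91.
U+0244: 2-byte form → C9 84.
U+742C: 3-byte form → E7 90 AC.
U+00B2: 2-byte form → C2 B2.
Concatenated (17 bytes): E1 84 82 E0 A4 8B F0 9C B7 91 C9 84 E7 90 AC C2 B2.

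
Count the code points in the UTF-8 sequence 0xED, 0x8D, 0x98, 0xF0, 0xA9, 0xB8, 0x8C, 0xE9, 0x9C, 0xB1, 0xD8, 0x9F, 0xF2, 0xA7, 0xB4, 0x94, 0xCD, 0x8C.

6

Byte at offset 0: 0xED = 11101101 → 3-byte char (#1). Advance 3.
Byte at offset 3: 0xF0 = 11110000 → 4-byte char (#2). Advance 4.
Byte at offset 7: 0xE9 = 11101001 → 3-byte char (#3). Advance 3.
Byte at offset 10: 0xD8 = 11011000 → 2-byte char (#4). Advance 2.
Byte at offset 12: 0xF2 = 11110010 → 4-byte char (#5). Advance 4.
Byte at offset 16: 0xCD = 11001101 → 2-byte char (#6). Advance 2.
Reached end at offset 18 after 6 code points.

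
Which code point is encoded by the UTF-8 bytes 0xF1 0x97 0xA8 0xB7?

Leading byte 0xF1 = 11110001 matches 11110xxx → 4-byte sequence.
Byte 1: 0xF1 = 11110001, payload 001 (3 bits).
Byte 2: 0x97 = 10010111 (10xxxxxx ✓), payload 010111.
Byte 3: 0xA8 = 10101000 (10xxxxxx ✓), payload 101000.
Byte 4: 0xB7 = 10110111 (10xxxxxx ✓), payload 110111.
Concatenate: 001010111101000110111 = 0x57A37 (21 bits → U+57A37).

U+57A37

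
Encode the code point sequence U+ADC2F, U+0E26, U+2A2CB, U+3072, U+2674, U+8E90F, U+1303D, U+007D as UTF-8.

F2 AD B0 AF E0 B8 A6 F0 AA 8B 8B E3 81 B2 E2 99 B4 F2 8E A4 8F F0 93 80 BD 7D

U+ADC2F: 4-byte form → F2 AD B0 AF.
U+0E26: 3-byte form → E0 B8 A6.
U+2A2CB: 4-byte form → F0 AA 8B 8B.
U+3072: 3-byte form → E3 81 B2.
U+2674: 3-byte form → E2 99 B4.
U+8E90F: 4-byte form → F2 8E A4 8F.
U+1303D: 4-byte form → F0 93 80 BD.
U+007D: 1-byte form → 7D.
Concatenated (26 bytes): F2 AD B0 AF E0 B8 A6 F0 AA 8B 8B E3 81 B2 E2 99 B4 F2 8E A4 8F F0 93 80 BD 7D.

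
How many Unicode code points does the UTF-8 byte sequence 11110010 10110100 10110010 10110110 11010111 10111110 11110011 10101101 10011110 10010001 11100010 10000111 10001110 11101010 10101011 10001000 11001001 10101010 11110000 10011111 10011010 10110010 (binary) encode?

7

Byte at offset 0: 0xF2 = 11110010 → 4-byte char (#1). Advance 4.
Byte at offset 4: 0xD7 = 11010111 → 2-byte char (#2). Advance 2.
Byte at offset 6: 0xF3 = 11110011 → 4-byte char (#3). Advance 4.
Byte at offset 10: 0xE2 = 11100010 → 3-byte char (#4). Advance 3.
Byte at offset 13: 0xEA = 11101010 → 3-byte char (#5). Advance 3.
Byte at offset 16: 0xC9 = 11001001 → 2-byte char (#6). Advance 2.
Byte at offset 18: 0xF0 = 11110000 → 4-byte char (#7). Advance 4.
Reached end at offset 22 after 7 code points.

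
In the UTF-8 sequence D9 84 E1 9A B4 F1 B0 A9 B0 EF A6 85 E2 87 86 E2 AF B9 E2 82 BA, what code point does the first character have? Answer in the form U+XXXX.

Offset 0: leading byte 0xD9 = 11011001 → 2-byte char #1 = D9 84.
Leading byte 0xD9 = 11011001 matches 110xxxxx → 2-byte sequence.
Byte 1: 0xD9 = 11011001, payload 11001 (5 bits).
Byte 2: 0x84 = 10000100 (10xxxxxx ✓), payload 000100.
Concatenate: 11001000100 = 0x644 (11 bits → U+0644).

U+0644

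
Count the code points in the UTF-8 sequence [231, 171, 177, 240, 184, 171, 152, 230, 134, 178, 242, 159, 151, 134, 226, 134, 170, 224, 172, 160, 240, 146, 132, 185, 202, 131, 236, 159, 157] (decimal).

Byte at offset 0: 0xE7 = 11100111 → 3-byte char (#1). Advance 3.
Byte at offset 3: 0xF0 = 11110000 → 4-byte char (#2). Advance 4.
Byte at offset 7: 0xE6 = 11100110 → 3-byte char (#3). Advance 3.
Byte at offset 10: 0xF2 = 11110010 → 4-byte char (#4). Advance 4.
Byte at offset 14: 0xE2 = 11100010 → 3-byte char (#5). Advance 3.
Byte at offset 17: 0xE0 = 11100000 → 3-byte char (#6). Advance 3.
Byte at offset 20: 0xF0 = 11110000 → 4-byte char (#7). Advance 4.
Byte at offset 24: 0xCA = 11001010 → 2-byte char (#8). Advance 2.
Byte at offset 26: 0xEC = 11101100 → 3-byte char (#9). Advance 3.
Reached end at offset 29 after 9 code points.

9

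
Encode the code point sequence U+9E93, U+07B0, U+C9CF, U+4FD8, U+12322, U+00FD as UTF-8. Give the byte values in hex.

E9 BA 93 DE B0 EC A7 8F E4 BF 98 F0 92 8C A2 C3 BD

U+9E93: 3-byte form → E9 BA 93.
U+07B0: 2-byte form → DE B0.
U+C9CF: 3-byte form → EC A7 8F.
U+4FD8: 3-byte form → E4 BF 98.
U+12322: 4-byte form → F0 92 8C A2.
U+00FD: 2-byte form → C3 BD.
Concatenated (17 bytes): E9 BA 93 DE B0 EC A7 8F E4 BF 98 F0 92 8C A2 C3 BD.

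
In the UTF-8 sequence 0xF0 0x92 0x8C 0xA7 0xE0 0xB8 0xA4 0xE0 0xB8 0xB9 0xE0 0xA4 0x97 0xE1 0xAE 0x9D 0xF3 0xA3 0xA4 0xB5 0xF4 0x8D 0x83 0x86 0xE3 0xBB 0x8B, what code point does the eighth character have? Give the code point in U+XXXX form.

U+3ECB

Offset 0: leading byte 0xF0 = 11110000 → 4-byte char #1 = F0 92 8C A7.
Offset 4: leading byte 0xE0 = 11100000 → 3-byte char #2 = E0 B8 A4.
Offset 7: leading byte 0xE0 = 11100000 → 3-byte char #3 = E0 B8 B9.
Offset 10: leading byte 0xE0 = 11100000 → 3-byte char #4 = E0 A4 97.
Offset 13: leading byte 0xE1 = 11100001 → 3-byte char #5 = E1 AE 9D.
Offset 16: leading byte 0xF3 = 11110011 → 4-byte char #6 = F3 A3 A4 B5.
Offset 20: leading byte 0xF4 = 11110100 → 4-byte char #7 = F4 8D 83 86.
Offset 24: leading byte 0xE3 = 11100011 → 3-byte char #8 = E3 BB 8B.
Leading byte 0xE3 = 11100011 matches 1110xxxx → 3-byte sequence.
Byte 1: 0xE3 = 11100011, payload 0011 (4 bits).
Byte 2: 0xBB = 10111011 (10xxxxxx ✓), payload 111011.
Byte 3: 0x8B = 10001011 (10xxxxxx ✓), payload 001011.
Concatenate: 0011111011001011 = 0x3ECB (16 bits → U+3ECB).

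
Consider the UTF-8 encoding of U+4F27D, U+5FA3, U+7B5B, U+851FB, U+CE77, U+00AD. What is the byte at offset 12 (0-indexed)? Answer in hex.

U+4F27D → 4-byte form F1 8F 89 BD at offsets 0–3.
U+5FA3 → 3-byte form E5 BE A3 at offsets 4–6.
U+7B5B → 3-byte form E7 AD 9B at offsets 7–9.
U+851FB → 4-byte form F2 85 87 BB at offsets 10–13.
Offset 12 falls in char 4's range; it's byte 3 of F2 85 87 BB = 0x87.

0x87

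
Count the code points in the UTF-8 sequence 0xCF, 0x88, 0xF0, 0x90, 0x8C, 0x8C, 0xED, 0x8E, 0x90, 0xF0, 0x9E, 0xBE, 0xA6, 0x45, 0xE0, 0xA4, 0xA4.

Byte at offset 0: 0xCF = 11001111 → 2-byte char (#1). Advance 2.
Byte at offset 2: 0xF0 = 11110000 → 4-byte char (#2). Advance 4.
Byte at offset 6: 0xED = 11101101 → 3-byte char (#3). Advance 3.
Byte at offset 9: 0xF0 = 11110000 → 4-byte char (#4). Advance 4.
Byte at offset 13: 0x45 = 01000101 → 1-byte char (#5). Advance 1.
Byte at offset 14: 0xE0 = 11100000 → 3-byte char (#6). Advance 3.
Reached end at offset 17 after 6 code points.

6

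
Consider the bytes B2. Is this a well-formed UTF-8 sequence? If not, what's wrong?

invalid (continuation byte with no leading byte)

Byte 0xB2 = 10110010 has the form 10xxxxxx — a continuation byte — but there is no preceding leading byte.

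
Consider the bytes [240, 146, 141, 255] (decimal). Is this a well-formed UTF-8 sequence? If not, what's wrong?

Leading byte 0xF0 = 11110000 → 4-byte form.
Byte 4 is 0xFF = 11111111, which is not 10xxxxxx — expected a continuation byte.

invalid (non-continuation byte where continuation expected)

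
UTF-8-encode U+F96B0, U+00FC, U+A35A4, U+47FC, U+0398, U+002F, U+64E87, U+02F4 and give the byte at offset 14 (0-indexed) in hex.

U+F96B0 → 4-byte form F3 B9 9A B0 at offsets 0–3.
U+00FC → 2-byte form C3 BC at offsets 4–5.
U+A35A4 → 4-byte form F2 A3 96 A4 at offsets 6–9.
U+47FC → 3-byte form E4 9F BC at offsets 10–12.
U+0398 → 2-byte form CE 98 at offsets 13–14.
Offset 14 falls in char 5's range; it's byte 2 of CE 98 = 0x98.

0x98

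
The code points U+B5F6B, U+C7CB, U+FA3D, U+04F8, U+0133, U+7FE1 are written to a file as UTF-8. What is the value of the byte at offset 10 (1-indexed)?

1-indexed offset 10 is 0-indexed offset 9.
U+B5F6B → 4-byte form F2 B5 BD AB at offsets 0–3.
U+C7CB → 3-byte form EC 9F 8B at offsets 4–6.
U+FA3D → 3-byte form EF A8 BD at offsets 7–9.
Offset 9 falls in char 3's range; it's byte 3 of EF A8 BD = 0xBD.

0xBD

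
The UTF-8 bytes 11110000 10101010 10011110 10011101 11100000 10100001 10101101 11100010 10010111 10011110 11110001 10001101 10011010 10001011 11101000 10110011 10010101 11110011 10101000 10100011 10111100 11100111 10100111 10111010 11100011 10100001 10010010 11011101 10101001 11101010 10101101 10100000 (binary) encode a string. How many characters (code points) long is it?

10

Byte at offset 0: 0xF0 = 11110000 → 4-byte char (#1). Advance 4.
Byte at offset 4: 0xE0 = 11100000 → 3-byte char (#2). Advance 3.
Byte at offset 7: 0xE2 = 11100010 → 3-byte char (#3). Advance 3.
Byte at offset 10: 0xF1 = 11110001 → 4-byte char (#4). Advance 4.
Byte at offset 14: 0xE8 = 11101000 → 3-byte char (#5). Advance 3.
Byte at offset 17: 0xF3 = 11110011 → 4-byte char (#6). Advance 4.
Byte at offset 21: 0xE7 = 11100111 → 3-byte char (#7). Advance 3.
Byte at offset 24: 0xE3 = 11100011 → 3-byte char (#8). Advance 3.
Byte at offset 27: 0xDD = 11011101 → 2-byte char (#9). Advance 2.
Byte at offset 29: 0xEA = 11101010 → 3-byte char (#10). Advance 3.
Reached end at offset 32 after 10 code points.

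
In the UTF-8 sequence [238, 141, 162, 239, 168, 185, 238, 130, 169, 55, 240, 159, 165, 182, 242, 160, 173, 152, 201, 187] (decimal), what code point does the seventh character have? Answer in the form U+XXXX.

Offset 0: leading byte 0xEE = 11101110 → 3-byte char #1 = EE 8D A2.
Offset 3: leading byte 0xEF = 11101111 → 3-byte char #2 = EF A8 B9.
Offset 6: leading byte 0xEE = 11101110 → 3-byte char #3 = EE 82 A9.
Offset 9: leading byte 0x37 = 00110111 → 1-byte char #4 = 37.
Offset 10: leading byte 0xF0 = 11110000 → 4-byte char #5 = F0 9F A5 B6.
Offset 14: leading byte 0xF2 = 11110010 → 4-byte char #6 = F2 A0 AD 98.
Offset 18: leading byte 0xC9 = 11001001 → 2-byte char #7 = C9 BB.
Leading byte 0xC9 = 11001001 matches 110xxxxx → 2-byte sequence.
Byte 1: 0xC9 = 11001001, payload 01001 (5 bits).
Byte 2: 0xBB = 10111011 (10xxxxxx ✓), payload 111011.
Concatenate: 01001111011 = 0x27B (11 bits → U+027B).

U+027B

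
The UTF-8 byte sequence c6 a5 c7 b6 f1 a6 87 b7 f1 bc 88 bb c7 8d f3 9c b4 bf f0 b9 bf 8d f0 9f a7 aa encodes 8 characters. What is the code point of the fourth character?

U+7C23B

Offset 0: leading byte 0xC6 = 11000110 → 2-byte char #1 = C6 A5.
Offset 2: leading byte 0xC7 = 11000111 → 2-byte char #2 = C7 B6.
Offset 4: leading byte 0xF1 = 11110001 → 4-byte char #3 = F1 A6 87 B7.
Offset 8: leading byte 0xF1 = 11110001 → 4-byte char #4 = F1 BC 88 BB.
Leading byte 0xF1 = 11110001 matches 11110xxx → 4-byte sequence.
Byte 1: 0xF1 = 11110001, payload 001 (3 bits).
Byte 2: 0xBC = 10111100 (10xxxxxx ✓), payload 111100.
Byte 3: 0x88 = 10001000 (10xxxxxx ✓), payload 001000.
Byte 4: 0xBB = 10111011 (10xxxxxx ✓), payload 111011.
Concatenate: 001111100001000111011 = 0x7C23B (21 bits → U+7C23B).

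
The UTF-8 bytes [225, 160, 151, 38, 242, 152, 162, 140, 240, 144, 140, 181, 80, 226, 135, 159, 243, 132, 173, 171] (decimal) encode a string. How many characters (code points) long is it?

Byte at offset 0: 0xE1 = 11100001 → 3-byte char (#1). Advance 3.
Byte at offset 3: 0x26 = 00100110 → 1-byte char (#2). Advance 1.
Byte at offset 4: 0xF2 = 11110010 → 4-byte char (#3). Advance 4.
Byte at offset 8: 0xF0 = 11110000 → 4-byte char (#4). Advance 4.
Byte at offset 12: 0x50 = 01010000 → 1-byte char (#5). Advance 1.
Byte at offset 13: 0xE2 = 11100010 → 3-byte char (#6). Advance 3.
Byte at offset 16: 0xF3 = 11110011 → 4-byte char (#7). Advance 4.
Reached end at offset 20 after 7 code points.

7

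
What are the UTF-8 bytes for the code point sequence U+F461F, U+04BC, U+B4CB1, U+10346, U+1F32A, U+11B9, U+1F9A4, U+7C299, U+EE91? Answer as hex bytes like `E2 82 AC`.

U+F461F: 4-byte form → F3 B4 98 9F.
U+04BC: 2-byte form → D2 BC.
U+B4CB1: 4-byte form → F2 B4 B2 B1.
U+10346: 4-byte form → F0 90 8D 86.
U+1F32A: 4-byte form → F0 9F 8C AA.
U+11B9: 3-byte form → E1 86 B9.
U+1F9A4: 4-byte form → F0 9F A6 A4.
U+7C299: 4-byte form → F1 BC 8A 99.
U+EE91: 3-byte form → EE BA 91.
Concatenated (32 bytes): F3 B4 98 9F D2 BC F2 B4 B2 B1 F0 90 8D 86 F0 9F 8C AA E1 86 B9 F0 9F A6 A4 F1 BC 8A 99 EE BA 91.

F3 B4 98 9F D2 BC F2 B4 B2 B1 F0 90 8D 86 F0 9F 8C AA E1 86 B9 F0 9F A6 A4 F1 BC 8A 99 EE BA 91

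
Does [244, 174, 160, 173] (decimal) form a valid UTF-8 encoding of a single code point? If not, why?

invalid (encodes a value above U+10FFFF)

Leading byte 0xF4 = 11110100 → 4-byte form.
Payload = 0x12E82D, which exceeds U+10FFFF, the maximum Unicode code point. (Leading bytes F5–FF, or F4 followed by ≥ 0x90, are invalid.)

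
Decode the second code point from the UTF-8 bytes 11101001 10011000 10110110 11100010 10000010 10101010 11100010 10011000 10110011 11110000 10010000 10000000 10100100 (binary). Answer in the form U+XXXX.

Offset 0: leading byte 0xE9 = 11101001 → 3-byte char #1 = E9 98 B6.
Offset 3: leading byte 0xE2 = 11100010 → 3-byte char #2 = E2 82 AA.
Leading byte 0xE2 = 11100010 matches 1110xxxx → 3-byte sequence.
Byte 1: 0xE2 = 11100010, payload 0010 (4 bits).
Byte 2: 0x82 = 10000010 (10xxxxxx ✓), payload 000010.
Byte 3: 0xAA = 10101010 (10xxxxxx ✓), payload 101010.
Concatenate: 0010000010101010 = 0x20AA (16 bits → U+20AA).

U+20AA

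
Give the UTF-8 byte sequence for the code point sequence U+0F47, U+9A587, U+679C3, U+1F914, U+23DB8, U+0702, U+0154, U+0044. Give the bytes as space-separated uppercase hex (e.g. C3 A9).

U+0F47: 3-byte form → E0 BD 87.
U+9A587: 4-byte form → F2 9A 96 87.
U+679C3: 4-byte form → F1 A7 A7 83.
U+1F914: 4-byte form → F0 9F A4 94.
U+23DB8: 4-byte form → F0 A3 B6 B8.
U+0702: 2-byte form → DC 82.
U+0154: 2-byte form → C5 94.
U+0044: 1-byte form → 44.
Concatenated (24 bytes): E0 BD 87 F2 9A 96 87 F1 A7 A7 83 F0 9F A4 94 F0 A3 B6 B8 DC 82 C5 94 44.

E0 BD 87 F2 9A 96 87 F1 A7 A7 83 F0 9F A4 94 F0 A3 B6 B8 DC 82 C5 94 44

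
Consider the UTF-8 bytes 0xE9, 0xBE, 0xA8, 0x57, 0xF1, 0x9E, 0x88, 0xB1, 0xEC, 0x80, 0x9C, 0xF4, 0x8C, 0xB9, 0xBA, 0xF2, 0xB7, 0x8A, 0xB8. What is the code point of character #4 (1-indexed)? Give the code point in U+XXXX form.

U+C01C

Offset 0: leading byte 0xE9 = 11101001 → 3-byte char #1 = E9 BE A8.
Offset 3: leading byte 0x57 = 01010111 → 1-byte char #2 = 57.
Offset 4: leading byte 0xF1 = 11110001 → 4-byte char #3 = F1 9E 88 B1.
Offset 8: leading byte 0xEC = 11101100 → 3-byte char #4 = EC 80 9C.
Leading byte 0xEC = 11101100 matches 1110xxxx → 3-byte sequence.
Byte 1: 0xEC = 11101100, payload 1100 (4 bits).
Byte 2: 0x80 = 10000000 (10xxxxxx ✓), payload 000000.
Byte 3: 0x9C = 10011100 (10xxxxxx ✓), payload 011100.
Concatenate: 1100000000011100 = 0xC01C (16 bits → U+C01C).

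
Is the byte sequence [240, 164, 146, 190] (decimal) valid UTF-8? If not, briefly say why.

valid

Leading byte 0xF0 = 11110000 → 4-byte form.
Continuation bytes 0xA4=10100100, 0x92=10010010, 0xBE=10111110 all match 10xxxxxx.
Decoded value 0x244BE is ≥ 0x10000 (shortest form) and not a surrogate.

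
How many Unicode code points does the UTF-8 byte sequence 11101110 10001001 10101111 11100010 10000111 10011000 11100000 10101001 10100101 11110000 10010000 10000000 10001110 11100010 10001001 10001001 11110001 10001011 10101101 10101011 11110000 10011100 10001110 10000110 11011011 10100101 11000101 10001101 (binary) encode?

9

Byte at offset 0: 0xEE = 11101110 → 3-byte char (#1). Advance 3.
Byte at offset 3: 0xE2 = 11100010 → 3-byte char (#2). Advance 3.
Byte at offset 6: 0xE0 = 11100000 → 3-byte char (#3). Advance 3.
Byte at offset 9: 0xF0 = 11110000 → 4-byte char (#4). Advance 4.
Byte at offset 13: 0xE2 = 11100010 → 3-byte char (#5). Advance 3.
Byte at offset 16: 0xF1 = 11110001 → 4-byte char (#6). Advance 4.
Byte at offset 20: 0xF0 = 11110000 → 4-byte char (#7). Advance 4.
Byte at offset 24: 0xDB = 11011011 → 2-byte char (#8). Advance 2.
Byte at offset 26: 0xC5 = 11000101 → 2-byte char (#9). Advance 2.
Reached end at offset 28 after 9 code points.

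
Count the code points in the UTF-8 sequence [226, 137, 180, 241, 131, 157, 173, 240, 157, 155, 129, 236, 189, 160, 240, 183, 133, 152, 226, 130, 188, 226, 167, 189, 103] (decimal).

8

Byte at offset 0: 0xE2 = 11100010 → 3-byte char (#1). Advance 3.
Byte at offset 3: 0xF1 = 11110001 → 4-byte char (#2). Advance 4.
Byte at offset 7: 0xF0 = 11110000 → 4-byte char (#3). Advance 4.
Byte at offset 11: 0xEC = 11101100 → 3-byte char (#4). Advance 3.
Byte at offset 14: 0xF0 = 11110000 → 4-byte char (#5). Advance 4.
Byte at offset 18: 0xE2 = 11100010 → 3-byte char (#6). Advance 3.
Byte at offset 21: 0xE2 = 11100010 → 3-byte char (#7). Advance 3.
Byte at offset 24: 0x67 = 01100111 → 1-byte char (#8). Advance 1.
Reached end at offset 25 after 8 code points.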